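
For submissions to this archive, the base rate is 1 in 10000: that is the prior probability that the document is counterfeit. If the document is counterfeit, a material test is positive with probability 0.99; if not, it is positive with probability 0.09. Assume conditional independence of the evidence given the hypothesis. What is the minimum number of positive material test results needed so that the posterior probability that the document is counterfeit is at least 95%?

6

Prior odds: 0.0001 ÷ 0.9999 = 1/9999.
Likelihood ratio of a positive = 0.99/0.09 = 11.
Target posterior odds = 0.95/0.05 = 19.
Require 11ⁿ ≥ 19 ÷ (1/9999) = 189981.
11⁵ = 161051 falls short of 189981 but 11⁶ = 1771561 reaches it, so n = 6.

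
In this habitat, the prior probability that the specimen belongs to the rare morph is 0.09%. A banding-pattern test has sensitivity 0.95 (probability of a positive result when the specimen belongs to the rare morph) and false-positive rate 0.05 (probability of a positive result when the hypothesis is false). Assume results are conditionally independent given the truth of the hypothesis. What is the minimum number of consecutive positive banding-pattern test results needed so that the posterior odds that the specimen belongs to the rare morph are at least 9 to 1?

4

Prior odds: 0.0009 ÷ 0.9991 = 9/9991.
Likelihood ratio of a positive result = 0.95/0.05 = 19.
Target odds = 9.
Require 19ⁿ ≥ 9 ÷ (9/9991) = 9991.
19³ = 6859 falls short of 9991 but 19⁴ = 130321 reaches it, so n = 4.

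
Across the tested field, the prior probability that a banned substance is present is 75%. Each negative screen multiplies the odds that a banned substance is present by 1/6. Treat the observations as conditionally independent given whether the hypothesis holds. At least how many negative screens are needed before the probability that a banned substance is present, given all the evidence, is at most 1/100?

4

Prior odds = 0.75/0.25 = 3.
Likelihood ratio per negative screen = 1/6.
Target posterior odds = 0.01/0.99 = 1/99.
Require (1/6)ⁿ ≤ 1/99 ÷ 3 = 1/297.
(1/6)³ = 1/216 is still above 1/297 but (1/6)⁴ = 1/1296 is at or below it, so n = 4.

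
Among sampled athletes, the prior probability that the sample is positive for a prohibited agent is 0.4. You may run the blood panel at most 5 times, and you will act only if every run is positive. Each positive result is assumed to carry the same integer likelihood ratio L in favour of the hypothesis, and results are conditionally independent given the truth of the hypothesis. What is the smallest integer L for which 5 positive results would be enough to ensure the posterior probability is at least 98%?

Prior odds = 0.4/0.6 = 2/3.
Target odds = 0.98/0.02 = 49.
Need L⁵ ≥ 49 ÷ (2/3) = 73.5.
2⁵ = 32 < 73.5 ≤ 243 = 3⁵, so L = 3.

3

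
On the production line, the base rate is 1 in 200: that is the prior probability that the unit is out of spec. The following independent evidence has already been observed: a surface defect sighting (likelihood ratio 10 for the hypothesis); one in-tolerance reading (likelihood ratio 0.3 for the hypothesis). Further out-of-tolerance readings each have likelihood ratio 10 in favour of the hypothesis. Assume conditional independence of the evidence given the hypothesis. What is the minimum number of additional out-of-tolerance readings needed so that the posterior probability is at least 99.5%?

Prior odds = 0.005/0.995 = 1/199.
Combined Bayes factor of the evidence already in hand = 10 × 0.3 = 3.
Odds after that evidence = (1/199) × 3 = 3/199.
Target odds = 0.995/0.005 = 199.
Need 10ⁿ ≥ 199 ÷ (3/199) = 39601/3.
10⁴ = 10000 falls short of 39601/3 but 10⁵ = 100000 reaches it, so n = 5.

5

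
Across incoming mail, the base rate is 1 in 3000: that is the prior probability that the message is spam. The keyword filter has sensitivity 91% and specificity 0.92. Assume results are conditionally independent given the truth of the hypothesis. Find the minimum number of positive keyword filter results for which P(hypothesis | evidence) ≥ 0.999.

7

Prior odds = (1/3000)/(2999/3000) = 1/2999.
False-positive rate = 1 − 0.92 = 0.08; likelihood ratio of a positive = 0.91/0.08 = 11.375.
Target posterior odds = 0.999/0.001 = 999.
Need (1/2999) × 11.375ⁿ ≥ 999, i.e. 11.375ⁿ ≥ 2996001.
11.375⁶ ≈2.16625e+06 falls short of 2996001 but 11.375⁷ ≈2.46411e+07 reaches it, so n = 7.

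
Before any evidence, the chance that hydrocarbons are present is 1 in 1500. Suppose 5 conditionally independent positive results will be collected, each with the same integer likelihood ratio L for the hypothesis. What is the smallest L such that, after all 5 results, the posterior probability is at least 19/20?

8

Prior odds = (1/1500)/(1499/1500) = 1/1499.
Target odds = 0.95/0.05 = 19.
Need L⁵ ≥ 19 ÷ (1/1499) = 28481.
7⁵ = 16807 < 28481 ≤ 32768 = 8⁵, so L = 8.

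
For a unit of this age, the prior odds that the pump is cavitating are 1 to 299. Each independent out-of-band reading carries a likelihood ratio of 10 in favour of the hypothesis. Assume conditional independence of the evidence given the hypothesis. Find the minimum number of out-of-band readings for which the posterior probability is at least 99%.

5

Prior odds = 1/299.
Likelihood ratio per out-of-band reading = 10.
Target odds: 0.99 ÷ 0.01 = 99.
Need (1/299) × 10ⁿ ≥ 99, i.e. 10ⁿ ≥ 29601.
10⁴ = 10000 falls short of 29601 but 10⁵ = 100000 reaches it, so n = 5.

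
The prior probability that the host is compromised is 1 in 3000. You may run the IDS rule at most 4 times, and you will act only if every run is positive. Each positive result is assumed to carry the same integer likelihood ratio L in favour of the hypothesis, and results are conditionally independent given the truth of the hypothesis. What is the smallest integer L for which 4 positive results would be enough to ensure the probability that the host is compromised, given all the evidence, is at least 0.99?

Prior odds = (1/3000)/(2999/3000) = 1/2999.
Target odds = 0.99/0.01 = 99.
Need L⁴ ≥ 99 ÷ (1/2999) = 296901.
23⁴ = 279841 < 296901 ≤ 331776 = 24⁴, so L = 24.

24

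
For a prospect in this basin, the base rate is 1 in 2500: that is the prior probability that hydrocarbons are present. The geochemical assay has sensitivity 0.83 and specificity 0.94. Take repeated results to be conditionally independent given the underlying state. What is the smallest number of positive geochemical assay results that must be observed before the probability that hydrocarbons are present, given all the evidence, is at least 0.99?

Prior odds: 0.0004 ÷ 0.9996 = 1/2499.
False-positive rate = 1 − 0.94 = 0.06; likelihood ratio of a positive = 0.83/0.06 = 83/6.
Target posterior odds = 0.99/0.01 = 99.
Require (83/6)ⁿ ≥ 99 ÷ (1/2499) = 247401.
(83/6)⁴ = 47458321/1296 falls short of 247401 but (83/6)⁵ ≈506564 reaches it, so n = 5.

5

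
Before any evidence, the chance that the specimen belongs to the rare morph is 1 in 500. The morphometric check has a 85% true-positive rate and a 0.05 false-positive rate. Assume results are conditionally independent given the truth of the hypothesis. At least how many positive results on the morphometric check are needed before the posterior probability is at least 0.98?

Prior odds: 0.002 ÷ 0.998 = 1/499.
Likelihood ratio of a positive result = 0.85/0.05 = 17.
Target posterior odds = 0.98/0.02 = 49.
Need (1/499) × 17ⁿ ≥ 49, i.e. 17ⁿ ≥ 24451.
17³ = 4913 falls short of 24451 but 17⁴ = 83521 reaches it, so n = 4.

4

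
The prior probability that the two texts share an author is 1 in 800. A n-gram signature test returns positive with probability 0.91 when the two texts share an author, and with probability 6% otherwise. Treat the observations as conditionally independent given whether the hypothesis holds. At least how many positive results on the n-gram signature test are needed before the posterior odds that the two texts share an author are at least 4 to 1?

Prior odds = 0.00125/0.99875 = 1/799.
Likelihood ratio of a positive result = 0.91/0.06 = 91/6.
Target odds = 4.
Require (91/6)ⁿ ≥ 4 ÷ (1/799) = 3196.
(91/6)² = 8281/36 falls short of 3196 but (91/6)³ = 753571/216 reaches it, so n = 3.

3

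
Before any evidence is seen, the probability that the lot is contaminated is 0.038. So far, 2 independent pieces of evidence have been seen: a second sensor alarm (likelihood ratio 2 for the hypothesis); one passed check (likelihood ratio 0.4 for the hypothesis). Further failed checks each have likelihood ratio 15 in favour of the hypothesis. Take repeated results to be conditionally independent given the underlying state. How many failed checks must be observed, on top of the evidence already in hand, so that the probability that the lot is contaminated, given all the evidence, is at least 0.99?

Prior odds = 0.038/0.962 = 19/481.
Combined Bayes factor of the evidence already in hand = 2 × 0.4 = 0.8.
Odds after that evidence = (19/481) × 0.8 = 76/2405.
Target odds = 0.99/0.01 = 99.
Need 15ⁿ ≥ 99 ÷ (76/2405) = 238095/76.
15² = 225 falls short of 238095/76 but 15³ = 3375 reaches it, so n = 3.

3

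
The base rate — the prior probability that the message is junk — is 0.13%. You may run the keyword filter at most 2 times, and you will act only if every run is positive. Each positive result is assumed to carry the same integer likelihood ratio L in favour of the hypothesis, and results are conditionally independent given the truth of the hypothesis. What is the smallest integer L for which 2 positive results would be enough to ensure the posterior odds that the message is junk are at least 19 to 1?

Prior odds = 0.0013/0.9987 = 13/9987.
Target odds = 19.
Need L² ≥ 19 ÷ (13/9987) = 189753/13.
120² = 14400 < 189753/13 ≤ 14641 = 121², so L = 121.

121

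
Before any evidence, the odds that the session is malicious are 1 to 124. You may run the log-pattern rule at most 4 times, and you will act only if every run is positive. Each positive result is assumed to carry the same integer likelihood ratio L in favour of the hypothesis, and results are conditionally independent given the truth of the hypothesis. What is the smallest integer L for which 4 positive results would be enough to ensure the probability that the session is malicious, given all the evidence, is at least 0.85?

6

Prior odds = 1/124.
Target odds = 0.85/0.15 = 17/3.
Need L⁴ ≥ 17/3 ÷ (1/124) = 2108/3.
5⁴ = 625 < 2108/3 ≤ 1296 = 6⁴, so L = 6.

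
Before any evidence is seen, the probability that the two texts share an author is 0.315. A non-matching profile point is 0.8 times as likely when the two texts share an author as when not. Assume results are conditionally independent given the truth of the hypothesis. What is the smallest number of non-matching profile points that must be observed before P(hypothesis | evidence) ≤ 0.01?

Prior odds: 0.315 ÷ 0.685 = 63/137.
Likelihood ratio per non-matching profile point = 0.8.
Target odds: 0.01 ÷ 0.99 = 1/99.
Need (63/137) × 0.8ⁿ ≤ 1/99, i.e. 0.8ⁿ ≤ 137/6237.
0.8¹⁷ ≈0.022518 is still above 137/6237 but 0.8¹⁸ ≈0.0180144 is at or below it, so n = 18.

18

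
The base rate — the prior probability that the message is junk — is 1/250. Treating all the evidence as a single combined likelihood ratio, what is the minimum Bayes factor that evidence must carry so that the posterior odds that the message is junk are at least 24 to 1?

Prior odds = 0.004/0.996 = 1/249.
Target odds = 24.
Required Bayes factor = 24 ÷ (1/249) = 5976.

5976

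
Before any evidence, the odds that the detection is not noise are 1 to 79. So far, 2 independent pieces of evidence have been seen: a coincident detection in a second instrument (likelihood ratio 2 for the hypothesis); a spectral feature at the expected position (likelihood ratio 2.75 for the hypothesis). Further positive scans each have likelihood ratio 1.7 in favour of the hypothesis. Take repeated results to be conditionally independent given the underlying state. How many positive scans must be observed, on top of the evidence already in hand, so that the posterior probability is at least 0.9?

10

Prior odds = 1/79.
Combined Bayes factor of the evidence already in hand = 2 × 2.75 = 5.5.
Odds after that evidence = (1/79) × 5.5 = 11/158.
Target odds = 0.9/0.1 = 9.
Need 1.7ⁿ ≥ 9 ÷ (11/158) = 1422/11.
1.7⁹ ≈118.588 falls short of 1422/11 but 1.7¹⁰ ≈201.599 reaches it, so n = 10.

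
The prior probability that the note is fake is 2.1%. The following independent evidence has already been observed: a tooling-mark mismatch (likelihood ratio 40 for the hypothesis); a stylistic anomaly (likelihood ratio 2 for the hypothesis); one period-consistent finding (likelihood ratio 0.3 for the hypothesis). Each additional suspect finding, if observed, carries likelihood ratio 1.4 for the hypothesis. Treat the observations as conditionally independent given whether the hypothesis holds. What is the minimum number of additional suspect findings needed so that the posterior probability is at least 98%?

14

Prior odds = 0.021/0.979 = 21/979.
Combined Bayes factor of the evidence already in hand = 40 × 2 × 0.3 = 24.
Odds after that evidence = (21/979) × 24 = 504/979.
Target odds = 0.98/0.02 = 49.
Need 1.4ⁿ ≥ 49 ÷ (504/979) = 6853/72.
1.4¹³ ≈79.3715 falls short of 6853/72 but 1.4¹⁴ ≈111.12 reaches it, so n = 14.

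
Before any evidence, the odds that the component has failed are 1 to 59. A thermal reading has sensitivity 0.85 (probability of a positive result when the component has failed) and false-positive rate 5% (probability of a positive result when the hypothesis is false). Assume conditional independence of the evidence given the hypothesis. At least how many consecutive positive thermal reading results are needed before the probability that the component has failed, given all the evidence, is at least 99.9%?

Prior odds = 1/59.
Likelihood ratio of a positive result = 0.85/0.05 = 17.
Target posterior odds = 0.999/0.001 = 999.
Need (1/59) × 17ⁿ ≥ 999, i.e. 17ⁿ ≥ 58941.
17³ = 4913 falls short of 58941 but 17⁴ = 83521 reaches it, so n = 4.

4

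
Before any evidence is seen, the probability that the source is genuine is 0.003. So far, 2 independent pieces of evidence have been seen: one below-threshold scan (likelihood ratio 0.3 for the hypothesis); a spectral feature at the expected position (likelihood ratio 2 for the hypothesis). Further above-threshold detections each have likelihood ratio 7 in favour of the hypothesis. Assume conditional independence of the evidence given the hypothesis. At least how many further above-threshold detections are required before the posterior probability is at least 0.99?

6

Prior odds = 0.003/0.997 = 3/997.
Combined Bayes factor of the evidence already in hand = 0.3 × 2 = 0.6.
Odds after that evidence = (3/997) × 0.6 = 9/4985.
Target odds = 0.99/0.01 = 99.
Need 7ⁿ ≥ 99 ÷ (9/4985) = 54835.
7⁵ = 16807 falls short of 54835 but 7⁶ = 117649 reaches it, so n = 6.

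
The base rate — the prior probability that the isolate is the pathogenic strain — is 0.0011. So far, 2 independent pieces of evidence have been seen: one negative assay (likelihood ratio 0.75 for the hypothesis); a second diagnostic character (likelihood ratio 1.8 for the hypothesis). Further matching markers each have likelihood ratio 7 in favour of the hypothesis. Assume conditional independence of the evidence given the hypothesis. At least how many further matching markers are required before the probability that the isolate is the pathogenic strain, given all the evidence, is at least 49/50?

6

Prior odds = 0.0011/0.9989 = 11/9989.
Combined Bayes factor of the evidence already in hand = 0.75 × 1.8 = 1.35.
Odds after that evidence = (11/9989) × 1.35 = 297/199780.
Target odds = 0.98/0.02 = 49.
Need 7ⁿ ≥ 49 ÷ (297/199780) = 9789220/297.
7⁵ = 16807 falls short of 9789220/297 but 7⁶ = 117649 reaches it, so n = 6.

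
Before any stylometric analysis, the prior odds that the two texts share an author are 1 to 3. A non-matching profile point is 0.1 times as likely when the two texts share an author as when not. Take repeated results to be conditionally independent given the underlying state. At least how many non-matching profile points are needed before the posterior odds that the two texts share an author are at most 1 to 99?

Prior odds = 1/3.
Likelihood ratio per non-matching profile point = 0.1.
Target odds = 1/99.
Require 0.1ⁿ ≤ 1/99 ÷ (1/3) = 1/33.
0.1¹ = 0.1 is still above 1/33 but 0.1² = 0.01 is at or below it, so n = 2.

2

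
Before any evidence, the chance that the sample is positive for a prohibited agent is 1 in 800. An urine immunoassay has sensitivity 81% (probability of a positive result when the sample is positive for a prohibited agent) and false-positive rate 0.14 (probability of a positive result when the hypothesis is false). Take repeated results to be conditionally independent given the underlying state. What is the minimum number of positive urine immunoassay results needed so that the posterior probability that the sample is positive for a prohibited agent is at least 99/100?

Prior odds = 0.00125/0.99875 = 1/799.
Likelihood ratio of a positive result = 0.81/0.14 = 81/14.
Target odds: 0.99 ÷ 0.01 = 99.
Require (81/14)ⁿ ≥ 99 ÷ (1/799) = 79101.
(81/14)⁶ ≈37509.6 falls short of 79101 but (81/14)⁷ ≈217020 reaches it, so n = 7.

7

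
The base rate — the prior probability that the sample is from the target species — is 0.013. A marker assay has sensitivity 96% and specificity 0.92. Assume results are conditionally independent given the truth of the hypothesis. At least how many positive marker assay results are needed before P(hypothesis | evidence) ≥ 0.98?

Prior odds: 0.013 ÷ 0.987 = 13/987.
False-positive rate = 1 − 0.92 = 0.08; likelihood ratio of a positive = 0.96/0.08 = 12.
Target posterior odds = 0.98/0.02 = 49.
Require 12ⁿ ≥ 49 ÷ (13/987) = 48363/13.
12³ = 1728 falls short of 48363/13 but 12⁴ = 20736 reaches it, so n = 4.

4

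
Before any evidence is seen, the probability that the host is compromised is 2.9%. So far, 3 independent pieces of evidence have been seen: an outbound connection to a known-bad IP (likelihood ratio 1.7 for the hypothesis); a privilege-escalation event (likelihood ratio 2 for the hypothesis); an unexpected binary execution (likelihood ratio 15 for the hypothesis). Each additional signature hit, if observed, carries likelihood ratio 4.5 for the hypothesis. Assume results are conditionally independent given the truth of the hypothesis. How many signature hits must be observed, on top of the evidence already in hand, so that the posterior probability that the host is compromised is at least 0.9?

2

Prior odds = 0.029/0.971 = 29/971.
Combined Bayes factor of the evidence already in hand = 1.7 × 2 × 15 = 51.
Odds after that evidence = (29/971) × 51 = 1479/971.
Target odds = 0.9/0.1 = 9.
Need 4.5ⁿ ≥ 9 ÷ (1479/971) = 2913/493.
4.5¹ = 4.5 falls short of 2913/493 but 4.5² = 20.25 reaches it, so n = 2.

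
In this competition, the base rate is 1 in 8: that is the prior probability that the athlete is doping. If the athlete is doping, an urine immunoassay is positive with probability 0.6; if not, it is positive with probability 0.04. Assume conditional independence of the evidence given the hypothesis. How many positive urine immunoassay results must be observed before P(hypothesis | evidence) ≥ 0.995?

3

Prior odds: 0.125 ÷ 0.875 = 1/7.
Likelihood ratio of a positive = 0.6/0.04 = 15.
Target odds: 0.995 ÷ 0.005 = 199.
Require 15ⁿ ≥ 199 ÷ (1/7) = 1393.
15² = 225 falls short of 1393 but 15³ = 3375 reaches it, so n = 3.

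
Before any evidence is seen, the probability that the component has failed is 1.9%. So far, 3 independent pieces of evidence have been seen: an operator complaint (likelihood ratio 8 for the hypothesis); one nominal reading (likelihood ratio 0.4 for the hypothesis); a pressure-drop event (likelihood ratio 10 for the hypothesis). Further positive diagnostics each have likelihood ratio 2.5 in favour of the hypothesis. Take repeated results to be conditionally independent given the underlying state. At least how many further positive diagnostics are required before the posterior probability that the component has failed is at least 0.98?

5

Prior odds = 0.019/0.981 = 19/981.
Combined Bayes factor of the evidence already in hand = 8 × 0.4 × 10 = 32.
Odds after that evidence = (19/981) × 32 = 608/981.
Target odds = 0.98/0.02 = 49.
Need 2.5ⁿ ≥ 49 ÷ (608/981) = 48069/608.
2.5⁴ = 39.0625 falls short of 48069/608 but 2.5⁵ = 97.65625 reaches it, so n = 5.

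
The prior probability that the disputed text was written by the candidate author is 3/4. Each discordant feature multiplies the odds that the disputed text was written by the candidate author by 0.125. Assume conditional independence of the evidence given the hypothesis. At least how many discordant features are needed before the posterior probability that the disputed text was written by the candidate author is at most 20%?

Prior odds = 0.75/0.25 = 3.
Likelihood ratio per discordant feature = 0.125.
Target posterior odds = 0.2/0.8 = 0.25.
Require 0.125ⁿ ≤ 0.25 ÷ 3 = 1/12.
0.125¹ = 0.125 is still above 1/12 but 0.125² = 0.015625 is at or below it, so n = 2.

2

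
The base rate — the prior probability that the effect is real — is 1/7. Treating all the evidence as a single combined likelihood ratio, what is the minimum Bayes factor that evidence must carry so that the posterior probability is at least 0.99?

594

Prior odds = (1/7)/(6/7) = 1/6.
Target odds = 0.99/0.01 = 99.
Required Bayes factor = 99 ÷ (1/6) = 594.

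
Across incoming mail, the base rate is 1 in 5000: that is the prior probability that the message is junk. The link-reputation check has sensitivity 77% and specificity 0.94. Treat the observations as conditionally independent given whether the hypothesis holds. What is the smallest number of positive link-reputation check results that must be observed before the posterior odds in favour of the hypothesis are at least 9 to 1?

5

Prior odds = 0.0002/0.9998 = 1/4999.
False-positive rate = 1 − 0.94 = 0.06; likelihood ratio of a positive = 0.77/0.06 = 77/6.
Target odds = 9.
Need (1/4999) × (77/6)ⁿ ≥ 9, i.e. (77/6)ⁿ ≥ 44991.
(77/6)⁴ = 35153041/1296 falls short of 44991 but (77/6)⁵ ≈348095 reaches it, so n = 5.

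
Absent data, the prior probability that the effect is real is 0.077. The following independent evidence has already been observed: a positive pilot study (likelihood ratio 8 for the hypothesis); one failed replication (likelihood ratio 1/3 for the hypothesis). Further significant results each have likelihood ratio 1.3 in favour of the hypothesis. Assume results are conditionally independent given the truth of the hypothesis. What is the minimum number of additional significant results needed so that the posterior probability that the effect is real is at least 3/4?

Prior odds = 0.077/0.923 = 77/923.
Combined Bayes factor of the evidence already in hand = 8 × (1/3) = 8/3.
Odds after that evidence = (77/923) × 8/3 = 616/2769.
Target odds = 0.75/0.25 = 3.
Need 1.3ⁿ ≥ 3 ÷ (616/2769) = 8307/616.
1.3⁹ ≈10.6045 falls short of 8307/616 but 1.3¹⁰ ≈13.7858 reaches it, so n = 10.

10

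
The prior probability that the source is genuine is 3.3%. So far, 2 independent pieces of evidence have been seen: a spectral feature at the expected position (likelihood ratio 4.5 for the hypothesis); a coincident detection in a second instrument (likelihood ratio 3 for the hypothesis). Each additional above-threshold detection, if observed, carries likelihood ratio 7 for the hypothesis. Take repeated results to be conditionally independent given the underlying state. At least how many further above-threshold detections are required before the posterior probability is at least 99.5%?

Prior odds = 0.033/0.967 = 33/967.
Combined Bayes factor of the evidence already in hand = 4.5 × 3 = 13.5.
Odds after that evidence = (33/967) × 13.5 = 891/1934.
Target odds = 0.995/0.005 = 199.
Need 7ⁿ ≥ 199 ÷ (891/1934) = 384866/891.
7³ = 343 falls short of 384866/891 but 7⁴ = 2401 reaches it, so n = 4.

4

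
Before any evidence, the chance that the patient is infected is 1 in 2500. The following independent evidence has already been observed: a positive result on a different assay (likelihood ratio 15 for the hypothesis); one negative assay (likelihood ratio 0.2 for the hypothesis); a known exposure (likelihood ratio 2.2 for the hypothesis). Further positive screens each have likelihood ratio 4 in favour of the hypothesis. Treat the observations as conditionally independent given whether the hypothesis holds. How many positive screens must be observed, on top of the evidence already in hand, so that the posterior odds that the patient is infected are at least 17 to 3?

6

Prior odds = 0.0004/0.9996 = 1/2499.
Combined Bayes factor of the evidence already in hand = 15 × 0.2 × 2.2 = 6.6.
Odds after that evidence = (1/2499) × 6.6 = 11/4165.
Target odds = 17/3.
Need 4ⁿ ≥ 17/3 ÷ (11/4165) = 70805/33.
4⁵ = 1024 falls short of 70805/33 but 4⁶ = 4096 reaches it, so n = 6.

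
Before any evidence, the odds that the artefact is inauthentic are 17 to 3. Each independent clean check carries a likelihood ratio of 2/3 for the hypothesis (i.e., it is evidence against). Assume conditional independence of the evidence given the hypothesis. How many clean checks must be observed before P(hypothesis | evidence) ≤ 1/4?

Prior odds = 17/3.
Likelihood ratio per clean check = 2/3.
Target posterior odds = 0.25/0.75 = 1/3.
Require (2/3)ⁿ ≤ 1/3 ÷ (17/3) = 1/17.
(2/3)⁶ = 64/729 is still above 1/17 but (2/3)⁷ = 128/2187 is at or below it, so n = 7.

7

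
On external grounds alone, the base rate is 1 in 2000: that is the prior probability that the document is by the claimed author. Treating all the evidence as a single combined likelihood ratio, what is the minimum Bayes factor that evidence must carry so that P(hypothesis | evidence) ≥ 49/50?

Prior odds = 0.0005/0.9995 = 1/1999.
Target odds = 0.98/0.02 = 49.
Required Bayes factor = 49 ÷ (1/1999) = 97951.

97951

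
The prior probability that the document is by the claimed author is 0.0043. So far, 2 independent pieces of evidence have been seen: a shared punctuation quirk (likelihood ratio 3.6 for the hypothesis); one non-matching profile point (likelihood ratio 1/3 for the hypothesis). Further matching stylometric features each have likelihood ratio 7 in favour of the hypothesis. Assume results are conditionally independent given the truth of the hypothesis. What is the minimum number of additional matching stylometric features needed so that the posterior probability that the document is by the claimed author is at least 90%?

4

Prior odds = 0.0043/0.9957 = 43/9957.
Combined Bayes factor of the evidence already in hand = 3.6 × (1/3) = 1.2.
Odds after that evidence = (43/9957) × 1.2 = 86/16595.
Target odds = 0.9/0.1 = 9.
Need 7ⁿ ≥ 9 ÷ (86/16595) = 149355/86.
7³ = 343 falls short of 149355/86 but 7⁴ = 2401 reaches it, so n = 4.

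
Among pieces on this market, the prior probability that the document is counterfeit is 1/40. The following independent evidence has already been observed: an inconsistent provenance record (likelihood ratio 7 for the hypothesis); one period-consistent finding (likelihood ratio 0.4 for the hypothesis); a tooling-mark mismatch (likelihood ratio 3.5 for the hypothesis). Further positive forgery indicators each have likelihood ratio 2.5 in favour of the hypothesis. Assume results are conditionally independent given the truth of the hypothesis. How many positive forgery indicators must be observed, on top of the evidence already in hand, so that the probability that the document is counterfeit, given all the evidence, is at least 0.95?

5

Prior odds = 0.025/0.975 = 1/39.
Combined Bayes factor of the evidence already in hand = 7 × 0.4 × 3.5 = 9.8.
Odds after that evidence = (1/39) × 9.8 = 49/195.
Target odds = 0.95/0.05 = 19.
Need 2.5ⁿ ≥ 19 ÷ (49/195) = 3705/49.
2.5⁴ = 39.0625 falls short of 3705/49 but 2.5⁵ = 97.65625 reaches it, so n = 5.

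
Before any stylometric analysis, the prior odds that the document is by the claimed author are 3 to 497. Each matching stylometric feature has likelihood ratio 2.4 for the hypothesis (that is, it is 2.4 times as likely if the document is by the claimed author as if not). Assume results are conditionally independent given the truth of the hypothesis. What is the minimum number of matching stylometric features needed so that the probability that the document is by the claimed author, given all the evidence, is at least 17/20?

Prior odds = 3/497.
Likelihood ratio per matching stylometric feature = 2.4.
Target posterior odds = 0.85/0.15 = 17/3.
Need (3/497) × 2.4ⁿ ≥ 17/3, i.e. 2.4ⁿ ≥ 8449/9.
2.4⁷ = 35831808/78125 falls short of 8449/9 but 2.4⁸ = 429981696/390625 reaches it, so n = 8.

8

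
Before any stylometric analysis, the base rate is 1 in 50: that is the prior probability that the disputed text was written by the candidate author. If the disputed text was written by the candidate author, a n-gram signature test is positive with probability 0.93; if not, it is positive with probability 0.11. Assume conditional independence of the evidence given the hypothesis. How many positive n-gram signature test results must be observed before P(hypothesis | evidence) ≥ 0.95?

4

Prior odds = 0.02/0.98 = 1/49.
Likelihood ratio of a positive = 0.93/0.11 = 93/11.
Target posterior odds = 0.95/0.05 = 19.
Need (1/49) × (93/11)ⁿ ≥ 19, i.e. (93/11)ⁿ ≥ 931.
(93/11)³ = 804357/1331 falls short of 931 but (93/11)⁴ = 74805201/14641 reaches it, so n = 4.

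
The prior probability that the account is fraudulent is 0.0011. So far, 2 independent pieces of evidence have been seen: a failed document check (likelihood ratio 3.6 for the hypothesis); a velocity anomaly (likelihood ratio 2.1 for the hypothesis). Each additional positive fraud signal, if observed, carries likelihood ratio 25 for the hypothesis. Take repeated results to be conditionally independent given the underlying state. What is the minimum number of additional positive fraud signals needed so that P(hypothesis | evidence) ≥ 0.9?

Prior odds = 0.0011/0.9989 = 11/9989.
Combined Bayes factor of the evidence already in hand = 3.6 × 2.1 = 7.56.
Odds after that evidence = (11/9989) × 7.56 = 297/35675.
Target odds = 0.9/0.1 = 9.
Need 25ⁿ ≥ 9 ÷ (297/35675) = 35675/33.
25² = 625 falls short of 35675/33 but 25³ = 15625 reaches it, so n = 3.

3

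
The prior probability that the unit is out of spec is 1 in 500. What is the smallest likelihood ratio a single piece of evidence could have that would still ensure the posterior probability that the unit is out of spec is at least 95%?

Prior odds = 0.002/0.998 = 1/499.
Target odds = 0.95/0.05 = 19.
Required Bayes factor = 19 ÷ (1/499) = 9481.

9481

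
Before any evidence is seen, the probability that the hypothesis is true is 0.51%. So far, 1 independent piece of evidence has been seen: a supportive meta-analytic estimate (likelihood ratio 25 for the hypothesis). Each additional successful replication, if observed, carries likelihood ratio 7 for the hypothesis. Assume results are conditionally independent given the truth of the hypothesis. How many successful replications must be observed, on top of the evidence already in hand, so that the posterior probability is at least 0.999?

Prior odds = 0.0051/0.9949 = 51/9949.
Bayes factor of the evidence already in hand = 25.
Odds after that evidence = (51/9949) × 25 = 1275/9949.
Target odds = 0.999/0.001 = 999.
Need 7ⁿ ≥ 999 ÷ (1275/9949) = 3313017/425.
7⁴ = 2401 falls short of 3313017/425 but 7⁵ = 16807 reaches it, so n = 5.

5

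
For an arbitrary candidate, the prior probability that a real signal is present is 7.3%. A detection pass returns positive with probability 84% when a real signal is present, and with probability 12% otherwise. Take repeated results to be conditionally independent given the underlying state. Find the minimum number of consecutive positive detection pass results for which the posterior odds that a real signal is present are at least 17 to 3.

3

Prior odds: 0.073 ÷ 0.927 = 73/927.
Likelihood ratio of a positive result = 0.84/0.12 = 7.
Target odds = 17/3.
Need (73/927) × 7ⁿ ≥ 17/3, i.e. 7ⁿ ≥ 5253/73.
7² = 49 falls short of 5253/73 but 7³ = 343 reaches it, so n = 3.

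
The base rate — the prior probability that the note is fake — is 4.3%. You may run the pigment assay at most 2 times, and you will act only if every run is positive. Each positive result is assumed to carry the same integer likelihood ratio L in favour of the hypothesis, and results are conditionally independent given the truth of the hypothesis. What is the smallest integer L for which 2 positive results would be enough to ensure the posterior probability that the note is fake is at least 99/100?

Prior odds = 0.043/0.957 = 43/957.
Target odds = 0.99/0.01 = 99.
Need L² ≥ 99 ÷ (43/957) = 94743/43.
46² = 2116 < 94743/43 ≤ 2209 = 47², so L = 47.

47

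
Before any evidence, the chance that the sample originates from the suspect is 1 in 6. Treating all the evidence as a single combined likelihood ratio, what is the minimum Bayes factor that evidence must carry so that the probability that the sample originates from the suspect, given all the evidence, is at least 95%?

95

Prior odds = (1/6)/(5/6) = 0.2.
Target odds = 0.95/0.05 = 19.
Required Bayes factor = 19 ÷ 0.2 = 95.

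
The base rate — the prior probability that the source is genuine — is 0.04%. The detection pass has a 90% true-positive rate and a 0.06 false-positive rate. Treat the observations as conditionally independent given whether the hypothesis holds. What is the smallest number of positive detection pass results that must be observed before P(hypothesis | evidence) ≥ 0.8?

Prior odds = 0.0004/0.9996 = 1/2499.
Likelihood ratio of a positive result = 0.9/0.06 = 15.
Target odds: 0.8 ÷ 0.2 = 4.
Require 15ⁿ ≥ 4 ÷ (1/2499) = 9996.
15³ = 3375 falls short of 9996 but 15⁴ = 50625 reaches it, so n = 4.

4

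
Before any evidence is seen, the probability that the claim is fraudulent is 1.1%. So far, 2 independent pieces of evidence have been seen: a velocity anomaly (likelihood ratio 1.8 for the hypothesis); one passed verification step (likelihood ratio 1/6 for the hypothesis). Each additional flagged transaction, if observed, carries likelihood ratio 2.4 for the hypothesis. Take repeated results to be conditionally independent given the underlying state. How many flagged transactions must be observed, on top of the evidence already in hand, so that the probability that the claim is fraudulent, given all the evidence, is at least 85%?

Prior odds = 0.011/0.989 = 11/989.
Combined Bayes factor of the evidence already in hand = 1.8 × (1/6) = 0.3.
Odds after that evidence = (11/989) × 0.3 = 33/9890.
Target odds = 0.85/0.15 = 17/3.
Need 2.4ⁿ ≥ 17/3 ÷ (33/9890) = 168130/99.
2.4⁸ = 429981696/390625 falls short of 168130/99 but 2.4⁹ ≈2641.81 reaches it, so n = 9.

9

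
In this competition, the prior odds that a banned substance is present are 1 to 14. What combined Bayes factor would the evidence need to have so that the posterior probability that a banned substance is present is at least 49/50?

Prior odds = 1/14.
Target odds = 0.98/0.02 = 49.
Required Bayes factor = 49 ÷ (1/14) = 686.

686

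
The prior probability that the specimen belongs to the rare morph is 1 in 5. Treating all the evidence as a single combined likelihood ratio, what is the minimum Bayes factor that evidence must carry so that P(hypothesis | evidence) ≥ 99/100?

Prior odds = 0.2/0.8 = 0.25.
Target odds = 0.99/0.01 = 99.
Required Bayes factor = 99 ÷ 0.25 = 396.

396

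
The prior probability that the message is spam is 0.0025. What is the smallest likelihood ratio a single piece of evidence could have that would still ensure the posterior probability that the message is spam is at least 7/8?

2793

Prior odds = 0.0025/0.9975 = 1/399.
Target odds = 0.875/0.125 = 7.
Required Bayes factor = 7 ÷ (1/399) = 2793.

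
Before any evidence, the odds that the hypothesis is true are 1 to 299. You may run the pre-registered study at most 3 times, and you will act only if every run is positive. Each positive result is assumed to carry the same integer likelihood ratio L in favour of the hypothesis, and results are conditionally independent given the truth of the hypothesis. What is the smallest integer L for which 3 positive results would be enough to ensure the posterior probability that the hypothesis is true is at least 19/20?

18

Prior odds = 1/299.
Target odds = 0.95/0.05 = 19.
Need L³ ≥ 19 ÷ (1/299) = 5681.
17³ = 4913 < 5681 ≤ 5832 = 18³, so L = 18.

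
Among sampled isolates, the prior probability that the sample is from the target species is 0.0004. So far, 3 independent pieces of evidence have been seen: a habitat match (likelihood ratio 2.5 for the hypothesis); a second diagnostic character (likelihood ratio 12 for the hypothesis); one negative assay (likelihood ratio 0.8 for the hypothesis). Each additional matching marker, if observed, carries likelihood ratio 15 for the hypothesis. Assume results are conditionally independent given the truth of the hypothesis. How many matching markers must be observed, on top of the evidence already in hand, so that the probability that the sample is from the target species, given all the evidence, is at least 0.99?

4

Prior odds = 0.0004/0.9996 = 1/2499.
Combined Bayes factor of the evidence already in hand = 2.5 × 12 × 0.8 = 24.
Odds after that evidence = (1/2499) × 24 = 8/833.
Target odds = 0.99/0.01 = 99.
Need 15ⁿ ≥ 99 ÷ (8/833) = 10308.375.
15³ = 3375 falls short of 10308.375 but 15⁴ = 50625 reaches it, so n = 4.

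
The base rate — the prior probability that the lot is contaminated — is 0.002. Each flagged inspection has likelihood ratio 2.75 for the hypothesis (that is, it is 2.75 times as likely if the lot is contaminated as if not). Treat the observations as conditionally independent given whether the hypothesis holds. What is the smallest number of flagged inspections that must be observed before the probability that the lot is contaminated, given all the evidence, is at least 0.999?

13

Prior odds: 0.002 ÷ 0.998 = 1/499.
Likelihood ratio per flagged inspection = 2.75.
Target posterior odds = 0.999/0.001 = 999.
Require 2.75ⁿ ≥ 999 ÷ (1/499) = 498501.
2.75¹² ≈187065 falls short of 498501 but 2.75¹³ ≈514428 reaches it, so n = 13.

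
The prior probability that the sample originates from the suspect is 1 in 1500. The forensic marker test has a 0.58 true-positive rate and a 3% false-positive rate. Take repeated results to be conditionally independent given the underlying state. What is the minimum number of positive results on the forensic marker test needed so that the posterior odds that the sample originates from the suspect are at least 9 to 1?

4

Prior odds: (1/1500) ÷ (1499/1500) = 1/1499.
Likelihood ratio of a positive result = 0.58/0.03 = 58/3.
Target odds = 9.
Require (58/3)ⁿ ≥ 9 ÷ (1/1499) = 13491.
(58/3)³ = 195112/27 falls short of 13491 but (58/3)⁴ = 11316496/81 reaches it, so n = 4.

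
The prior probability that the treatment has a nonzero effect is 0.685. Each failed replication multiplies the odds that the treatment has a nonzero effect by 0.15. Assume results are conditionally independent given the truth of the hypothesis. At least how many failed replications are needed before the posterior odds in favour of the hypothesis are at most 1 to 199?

Prior odds: 0.685 ÷ 0.315 = 137/63.
Likelihood ratio per failed replication = 0.15.
Target odds = 1/199.
Require 0.15ⁿ ≤ 1/199 ÷ (137/63) = 63/27263.
0.15³ = 0.003375 is still above 63/27263 but 0.15⁴ = 81/160000 is at or below it, so n = 4.

4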